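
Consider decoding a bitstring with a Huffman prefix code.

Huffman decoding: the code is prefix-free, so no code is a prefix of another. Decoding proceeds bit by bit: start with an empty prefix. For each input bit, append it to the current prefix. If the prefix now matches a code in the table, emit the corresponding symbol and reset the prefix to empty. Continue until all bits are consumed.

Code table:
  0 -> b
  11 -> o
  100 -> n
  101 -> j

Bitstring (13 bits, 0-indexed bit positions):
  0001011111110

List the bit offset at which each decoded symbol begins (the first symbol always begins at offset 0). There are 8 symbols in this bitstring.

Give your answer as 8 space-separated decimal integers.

Bit 0: prefix='0' -> emit 'b', reset
Bit 1: prefix='0' -> emit 'b', reset
Bit 2: prefix='0' -> emit 'b', reset
Bit 3: prefix='1' (no match yet)
Bit 4: prefix='10' (no match yet)
Bit 5: prefix='101' -> emit 'j', reset
Bit 6: prefix='1' (no match yet)
Bit 7: prefix='11' -> emit 'o', reset
Bit 8: prefix='1' (no match yet)
Bit 9: prefix='11' -> emit 'o', reset
Bit 10: prefix='1' (no match yet)
Bit 11: prefix='11' -> emit 'o', reset
Bit 12: prefix='0' -> emit 'b', reset

Answer: 0 1 2 3 6 8 10 12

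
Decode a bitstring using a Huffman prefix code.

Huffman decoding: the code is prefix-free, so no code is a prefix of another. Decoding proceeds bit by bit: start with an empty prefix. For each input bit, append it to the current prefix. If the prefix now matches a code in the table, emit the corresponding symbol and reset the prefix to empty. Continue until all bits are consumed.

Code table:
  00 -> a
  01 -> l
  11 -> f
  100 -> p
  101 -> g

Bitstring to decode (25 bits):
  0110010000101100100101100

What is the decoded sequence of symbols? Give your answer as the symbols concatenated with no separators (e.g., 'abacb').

Bit 0: prefix='0' (no match yet)
Bit 1: prefix='01' -> emit 'l', reset
Bit 2: prefix='1' (no match yet)
Bit 3: prefix='10' (no match yet)
Bit 4: prefix='100' -> emit 'p', reset
Bit 5: prefix='1' (no match yet)
Bit 6: prefix='10' (no match yet)
Bit 7: prefix='100' -> emit 'p', reset
Bit 8: prefix='0' (no match yet)
Bit 9: prefix='00' -> emit 'a', reset
Bit 10: prefix='1' (no match yet)
Bit 11: prefix='10' (no match yet)
Bit 12: prefix='101' -> emit 'g', reset
Bit 13: prefix='1' (no match yet)
Bit 14: prefix='10' (no match yet)
Bit 15: prefix='100' -> emit 'p', reset
Bit 16: prefix='1' (no match yet)
Bit 17: prefix='10' (no match yet)
Bit 18: prefix='100' -> emit 'p', reset
Bit 19: prefix='1' (no match yet)
Bit 20: prefix='10' (no match yet)
Bit 21: prefix='101' -> emit 'g', reset
Bit 22: prefix='1' (no match yet)
Bit 23: prefix='10' (no match yet)
Bit 24: prefix='100' -> emit 'p', reset

Answer: lppagppgp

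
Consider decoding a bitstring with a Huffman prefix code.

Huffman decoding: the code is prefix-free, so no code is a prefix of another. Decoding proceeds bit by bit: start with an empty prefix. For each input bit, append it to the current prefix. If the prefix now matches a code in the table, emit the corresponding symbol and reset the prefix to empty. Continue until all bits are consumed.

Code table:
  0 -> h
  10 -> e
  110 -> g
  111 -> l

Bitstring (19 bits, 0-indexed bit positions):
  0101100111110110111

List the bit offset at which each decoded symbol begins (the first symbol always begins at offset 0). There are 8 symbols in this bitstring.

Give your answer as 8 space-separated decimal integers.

Answer: 0 1 3 6 7 10 13 16

Derivation:
Bit 0: prefix='0' -> emit 'h', reset
Bit 1: prefix='1' (no match yet)
Bit 2: prefix='10' -> emit 'e', reset
Bit 3: prefix='1' (no match yet)
Bit 4: prefix='11' (no match yet)
Bit 5: prefix='110' -> emit 'g', reset
Bit 6: prefix='0' -> emit 'h', reset
Bit 7: prefix='1' (no match yet)
Bit 8: prefix='11' (no match yet)
Bit 9: prefix='111' -> emit 'l', reset
Bit 10: prefix='1' (no match yet)
Bit 11: prefix='11' (no match yet)
Bit 12: prefix='110' -> emit 'g', reset
Bit 13: prefix='1' (no match yet)
Bit 14: prefix='11' (no match yet)
Bit 15: prefix='110' -> emit 'g', reset
Bit 16: prefix='1' (no match yet)
Bit 17: prefix='11' (no match yet)
Bit 18: prefix='111' -> emit 'l', reset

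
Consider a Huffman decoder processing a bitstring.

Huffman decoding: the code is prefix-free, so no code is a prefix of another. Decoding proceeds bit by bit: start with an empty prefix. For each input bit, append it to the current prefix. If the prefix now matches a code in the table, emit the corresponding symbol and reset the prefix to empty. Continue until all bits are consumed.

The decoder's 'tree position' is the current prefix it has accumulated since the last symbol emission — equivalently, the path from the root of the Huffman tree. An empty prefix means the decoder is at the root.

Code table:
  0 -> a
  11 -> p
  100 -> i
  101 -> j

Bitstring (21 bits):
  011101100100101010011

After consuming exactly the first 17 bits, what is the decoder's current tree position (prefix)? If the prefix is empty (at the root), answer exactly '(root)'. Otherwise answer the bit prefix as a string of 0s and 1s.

Answer: 1

Derivation:
Bit 0: prefix='0' -> emit 'a', reset
Bit 1: prefix='1' (no match yet)
Bit 2: prefix='11' -> emit 'p', reset
Bit 3: prefix='1' (no match yet)
Bit 4: prefix='10' (no match yet)
Bit 5: prefix='101' -> emit 'j', reset
Bit 6: prefix='1' (no match yet)
Bit 7: prefix='10' (no match yet)
Bit 8: prefix='100' -> emit 'i', reset
Bit 9: prefix='1' (no match yet)
Bit 10: prefix='10' (no match yet)
Bit 11: prefix='100' -> emit 'i', reset
Bit 12: prefix='1' (no match yet)
Bit 13: prefix='10' (no match yet)
Bit 14: prefix='101' -> emit 'j', reset
Bit 15: prefix='0' -> emit 'a', reset
Bit 16: prefix='1' (no match yet)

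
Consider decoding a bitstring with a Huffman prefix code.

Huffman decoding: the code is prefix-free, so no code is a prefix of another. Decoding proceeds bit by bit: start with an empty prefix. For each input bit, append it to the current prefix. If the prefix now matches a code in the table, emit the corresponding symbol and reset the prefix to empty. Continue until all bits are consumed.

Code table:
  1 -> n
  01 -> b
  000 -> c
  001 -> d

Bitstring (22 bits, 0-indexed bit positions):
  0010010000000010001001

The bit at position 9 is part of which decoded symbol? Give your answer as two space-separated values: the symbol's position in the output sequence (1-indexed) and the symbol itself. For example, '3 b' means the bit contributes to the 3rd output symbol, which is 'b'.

Answer: 4 c

Derivation:
Bit 0: prefix='0' (no match yet)
Bit 1: prefix='00' (no match yet)
Bit 2: prefix='001' -> emit 'd', reset
Bit 3: prefix='0' (no match yet)
Bit 4: prefix='00' (no match yet)
Bit 5: prefix='001' -> emit 'd', reset
Bit 6: prefix='0' (no match yet)
Bit 7: prefix='00' (no match yet)
Bit 8: prefix='000' -> emit 'c', reset
Bit 9: prefix='0' (no match yet)
Bit 10: prefix='00' (no match yet)
Bit 11: prefix='000' -> emit 'c', reset
Bit 12: prefix='0' (no match yet)
Bit 13: prefix='00' (no match yet)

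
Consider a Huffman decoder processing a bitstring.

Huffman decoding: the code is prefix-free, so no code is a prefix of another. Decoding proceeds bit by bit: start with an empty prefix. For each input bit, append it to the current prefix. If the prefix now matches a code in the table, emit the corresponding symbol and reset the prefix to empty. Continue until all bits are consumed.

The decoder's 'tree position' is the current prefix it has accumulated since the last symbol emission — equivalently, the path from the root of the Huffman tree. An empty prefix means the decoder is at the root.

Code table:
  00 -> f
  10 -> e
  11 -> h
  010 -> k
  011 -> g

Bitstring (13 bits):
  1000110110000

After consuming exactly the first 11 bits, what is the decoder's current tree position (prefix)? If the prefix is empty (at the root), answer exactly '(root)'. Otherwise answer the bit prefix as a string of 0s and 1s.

Bit 0: prefix='1' (no match yet)
Bit 1: prefix='10' -> emit 'e', reset
Bit 2: prefix='0' (no match yet)
Bit 3: prefix='00' -> emit 'f', reset
Bit 4: prefix='1' (no match yet)
Bit 5: prefix='11' -> emit 'h', reset
Bit 6: prefix='0' (no match yet)
Bit 7: prefix='01' (no match yet)
Bit 8: prefix='011' -> emit 'g', reset
Bit 9: prefix='0' (no match yet)
Bit 10: prefix='00' -> emit 'f', reset

Answer: (root)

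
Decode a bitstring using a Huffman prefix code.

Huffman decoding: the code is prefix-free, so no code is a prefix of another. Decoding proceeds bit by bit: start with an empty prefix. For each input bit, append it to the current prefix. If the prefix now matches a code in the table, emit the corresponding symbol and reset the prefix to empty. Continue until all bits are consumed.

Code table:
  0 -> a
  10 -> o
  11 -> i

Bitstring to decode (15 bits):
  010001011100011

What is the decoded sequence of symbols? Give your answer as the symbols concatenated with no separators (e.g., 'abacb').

Bit 0: prefix='0' -> emit 'a', reset
Bit 1: prefix='1' (no match yet)
Bit 2: prefix='10' -> emit 'o', reset
Bit 3: prefix='0' -> emit 'a', reset
Bit 4: prefix='0' -> emit 'a', reset
Bit 5: prefix='1' (no match yet)
Bit 6: prefix='10' -> emit 'o', reset
Bit 7: prefix='1' (no match yet)
Bit 8: prefix='11' -> emit 'i', reset
Bit 9: prefix='1' (no match yet)
Bit 10: prefix='10' -> emit 'o', reset
Bit 11: prefix='0' -> emit 'a', reset
Bit 12: prefix='0' -> emit 'a', reset
Bit 13: prefix='1' (no match yet)
Bit 14: prefix='11' -> emit 'i', reset

Answer: aoaaoioaai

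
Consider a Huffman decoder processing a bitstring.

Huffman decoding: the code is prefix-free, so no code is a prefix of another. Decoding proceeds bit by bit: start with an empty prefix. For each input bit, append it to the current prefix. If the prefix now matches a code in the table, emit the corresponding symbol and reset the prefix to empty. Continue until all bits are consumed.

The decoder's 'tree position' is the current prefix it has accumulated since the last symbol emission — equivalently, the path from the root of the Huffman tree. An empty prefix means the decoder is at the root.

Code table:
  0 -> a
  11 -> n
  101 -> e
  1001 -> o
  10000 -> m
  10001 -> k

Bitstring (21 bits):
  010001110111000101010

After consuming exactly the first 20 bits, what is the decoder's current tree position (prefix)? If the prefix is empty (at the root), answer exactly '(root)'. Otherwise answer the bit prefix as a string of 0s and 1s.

Bit 0: prefix='0' -> emit 'a', reset
Bit 1: prefix='1' (no match yet)
Bit 2: prefix='10' (no match yet)
Bit 3: prefix='100' (no match yet)
Bit 4: prefix='1000' (no match yet)
Bit 5: prefix='10001' -> emit 'k', reset
Bit 6: prefix='1' (no match yet)
Bit 7: prefix='11' -> emit 'n', reset
Bit 8: prefix='0' -> emit 'a', reset
Bit 9: prefix='1' (no match yet)
Bit 10: prefix='11' -> emit 'n', reset
Bit 11: prefix='1' (no match yet)
Bit 12: prefix='10' (no match yet)
Bit 13: prefix='100' (no match yet)
Bit 14: prefix='1000' (no match yet)
Bit 15: prefix='10001' -> emit 'k', reset
Bit 16: prefix='0' -> emit 'a', reset
Bit 17: prefix='1' (no match yet)
Bit 18: prefix='10' (no match yet)
Bit 19: prefix='101' -> emit 'e', reset

Answer: (root)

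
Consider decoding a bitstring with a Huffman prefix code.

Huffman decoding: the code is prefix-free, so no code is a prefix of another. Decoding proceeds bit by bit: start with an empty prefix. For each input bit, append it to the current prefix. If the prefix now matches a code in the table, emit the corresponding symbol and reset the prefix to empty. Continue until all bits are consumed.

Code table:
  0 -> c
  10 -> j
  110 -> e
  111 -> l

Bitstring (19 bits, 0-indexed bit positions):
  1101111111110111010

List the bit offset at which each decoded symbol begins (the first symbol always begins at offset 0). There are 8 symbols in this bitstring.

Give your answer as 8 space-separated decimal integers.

Bit 0: prefix='1' (no match yet)
Bit 1: prefix='11' (no match yet)
Bit 2: prefix='110' -> emit 'e', reset
Bit 3: prefix='1' (no match yet)
Bit 4: prefix='11' (no match yet)
Bit 5: prefix='111' -> emit 'l', reset
Bit 6: prefix='1' (no match yet)
Bit 7: prefix='11' (no match yet)
Bit 8: prefix='111' -> emit 'l', reset
Bit 9: prefix='1' (no match yet)
Bit 10: prefix='11' (no match yet)
Bit 11: prefix='111' -> emit 'l', reset
Bit 12: prefix='0' -> emit 'c', reset
Bit 13: prefix='1' (no match yet)
Bit 14: prefix='11' (no match yet)
Bit 15: prefix='111' -> emit 'l', reset
Bit 16: prefix='0' -> emit 'c', reset
Bit 17: prefix='1' (no match yet)
Bit 18: prefix='10' -> emit 'j', reset

Answer: 0 3 6 9 12 13 16 17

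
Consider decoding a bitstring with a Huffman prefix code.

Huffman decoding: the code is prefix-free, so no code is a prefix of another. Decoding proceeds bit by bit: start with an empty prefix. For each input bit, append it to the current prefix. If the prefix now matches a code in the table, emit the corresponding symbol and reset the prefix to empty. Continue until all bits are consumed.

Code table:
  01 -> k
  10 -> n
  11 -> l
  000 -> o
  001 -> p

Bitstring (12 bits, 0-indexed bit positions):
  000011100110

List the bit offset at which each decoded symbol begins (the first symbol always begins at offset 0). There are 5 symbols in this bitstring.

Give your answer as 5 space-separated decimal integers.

Answer: 0 3 5 7 10

Derivation:
Bit 0: prefix='0' (no match yet)
Bit 1: prefix='00' (no match yet)
Bit 2: prefix='000' -> emit 'o', reset
Bit 3: prefix='0' (no match yet)
Bit 4: prefix='01' -> emit 'k', reset
Bit 5: prefix='1' (no match yet)
Bit 6: prefix='11' -> emit 'l', reset
Bit 7: prefix='0' (no match yet)
Bit 8: prefix='00' (no match yet)
Bit 9: prefix='001' -> emit 'p', reset
Bit 10: prefix='1' (no match yet)
Bit 11: prefix='10' -> emit 'n', reset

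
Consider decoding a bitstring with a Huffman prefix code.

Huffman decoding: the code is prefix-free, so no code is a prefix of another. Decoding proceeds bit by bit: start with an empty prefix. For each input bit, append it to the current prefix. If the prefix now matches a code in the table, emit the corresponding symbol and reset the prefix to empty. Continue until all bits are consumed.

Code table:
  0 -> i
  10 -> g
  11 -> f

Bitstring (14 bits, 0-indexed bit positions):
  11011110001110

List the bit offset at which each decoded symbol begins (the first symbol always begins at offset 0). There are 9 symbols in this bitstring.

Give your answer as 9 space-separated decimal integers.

Answer: 0 2 3 5 7 8 9 10 12

Derivation:
Bit 0: prefix='1' (no match yet)
Bit 1: prefix='11' -> emit 'f', reset
Bit 2: prefix='0' -> emit 'i', reset
Bit 3: prefix='1' (no match yet)
Bit 4: prefix='11' -> emit 'f', reset
Bit 5: prefix='1' (no match yet)
Bit 6: prefix='11' -> emit 'f', reset
Bit 7: prefix='0' -> emit 'i', reset
Bit 8: prefix='0' -> emit 'i', reset
Bit 9: prefix='0' -> emit 'i', reset
Bit 10: prefix='1' (no match yet)
Bit 11: prefix='11' -> emit 'f', reset
Bit 12: prefix='1' (no match yet)
Bit 13: prefix='10' -> emit 'g', reset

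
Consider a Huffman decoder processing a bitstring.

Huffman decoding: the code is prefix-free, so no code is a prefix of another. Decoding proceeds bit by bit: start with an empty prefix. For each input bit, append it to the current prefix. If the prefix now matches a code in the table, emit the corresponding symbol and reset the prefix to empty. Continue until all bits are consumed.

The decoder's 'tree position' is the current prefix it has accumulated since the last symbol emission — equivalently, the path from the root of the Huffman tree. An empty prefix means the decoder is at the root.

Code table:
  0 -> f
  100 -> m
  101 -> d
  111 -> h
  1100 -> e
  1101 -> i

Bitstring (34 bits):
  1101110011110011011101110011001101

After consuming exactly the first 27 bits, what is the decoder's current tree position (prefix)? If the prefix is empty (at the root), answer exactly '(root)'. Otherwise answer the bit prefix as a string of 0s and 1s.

Answer: 1

Derivation:
Bit 0: prefix='1' (no match yet)
Bit 1: prefix='11' (no match yet)
Bit 2: prefix='110' (no match yet)
Bit 3: prefix='1101' -> emit 'i', reset
Bit 4: prefix='1' (no match yet)
Bit 5: prefix='11' (no match yet)
Bit 6: prefix='110' (no match yet)
Bit 7: prefix='1100' -> emit 'e', reset
Bit 8: prefix='1' (no match yet)
Bit 9: prefix='11' (no match yet)
Bit 10: prefix='111' -> emit 'h', reset
Bit 11: prefix='1' (no match yet)
Bit 12: prefix='10' (no match yet)
Bit 13: prefix='100' -> emit 'm', reset
Bit 14: prefix='1' (no match yet)
Bit 15: prefix='11' (no match yet)
Bit 16: prefix='110' (no match yet)
Bit 17: prefix='1101' -> emit 'i', reset
Bit 18: prefix='1' (no match yet)
Bit 19: prefix='11' (no match yet)
Bit 20: prefix='110' (no match yet)
Bit 21: prefix='1101' -> emit 'i', reset
Bit 22: prefix='1' (no match yet)
Bit 23: prefix='11' (no match yet)
Bit 24: prefix='110' (no match yet)
Bit 25: prefix='1100' -> emit 'e', reset
Bit 26: prefix='1' (no match yet)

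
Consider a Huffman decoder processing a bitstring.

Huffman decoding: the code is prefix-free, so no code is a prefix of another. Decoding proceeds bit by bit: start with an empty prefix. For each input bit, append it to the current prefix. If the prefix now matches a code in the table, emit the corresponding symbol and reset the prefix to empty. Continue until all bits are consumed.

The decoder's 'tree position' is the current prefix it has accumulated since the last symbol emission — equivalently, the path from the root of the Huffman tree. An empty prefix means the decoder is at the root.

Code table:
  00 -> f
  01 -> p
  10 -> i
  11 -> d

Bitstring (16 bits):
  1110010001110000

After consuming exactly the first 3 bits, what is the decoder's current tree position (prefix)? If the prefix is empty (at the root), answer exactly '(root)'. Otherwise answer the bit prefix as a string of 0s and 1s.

Answer: 1

Derivation:
Bit 0: prefix='1' (no match yet)
Bit 1: prefix='11' -> emit 'd', reset
Bit 2: prefix='1' (no match yet)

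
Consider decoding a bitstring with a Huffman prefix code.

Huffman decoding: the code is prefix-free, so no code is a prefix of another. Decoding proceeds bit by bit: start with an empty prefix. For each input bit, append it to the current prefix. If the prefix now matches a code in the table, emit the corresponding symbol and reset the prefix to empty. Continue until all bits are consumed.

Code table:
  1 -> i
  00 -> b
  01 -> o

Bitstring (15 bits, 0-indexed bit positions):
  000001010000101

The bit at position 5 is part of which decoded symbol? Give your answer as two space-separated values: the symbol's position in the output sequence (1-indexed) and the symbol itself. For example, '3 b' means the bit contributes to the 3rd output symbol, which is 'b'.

Answer: 3 o

Derivation:
Bit 0: prefix='0' (no match yet)
Bit 1: prefix='00' -> emit 'b', reset
Bit 2: prefix='0' (no match yet)
Bit 3: prefix='00' -> emit 'b', reset
Bit 4: prefix='0' (no match yet)
Bit 5: prefix='01' -> emit 'o', reset
Bit 6: prefix='0' (no match yet)
Bit 7: prefix='01' -> emit 'o', reset
Bit 8: prefix='0' (no match yet)
Bit 9: prefix='00' -> emit 'b', reset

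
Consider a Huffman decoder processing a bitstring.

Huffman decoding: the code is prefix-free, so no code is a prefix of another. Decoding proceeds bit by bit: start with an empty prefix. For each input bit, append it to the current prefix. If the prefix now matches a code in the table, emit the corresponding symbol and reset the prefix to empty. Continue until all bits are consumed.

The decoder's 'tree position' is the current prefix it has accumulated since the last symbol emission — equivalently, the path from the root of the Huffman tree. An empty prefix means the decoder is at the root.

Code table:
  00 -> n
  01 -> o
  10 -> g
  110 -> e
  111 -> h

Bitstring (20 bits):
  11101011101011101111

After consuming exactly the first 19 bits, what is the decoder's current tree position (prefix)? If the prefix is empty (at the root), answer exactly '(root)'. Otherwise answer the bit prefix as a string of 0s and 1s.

Bit 0: prefix='1' (no match yet)
Bit 1: prefix='11' (no match yet)
Bit 2: prefix='111' -> emit 'h', reset
Bit 3: prefix='0' (no match yet)
Bit 4: prefix='01' -> emit 'o', reset
Bit 5: prefix='0' (no match yet)
Bit 6: prefix='01' -> emit 'o', reset
Bit 7: prefix='1' (no match yet)
Bit 8: prefix='11' (no match yet)
Bit 9: prefix='110' -> emit 'e', reset
Bit 10: prefix='1' (no match yet)
Bit 11: prefix='10' -> emit 'g', reset
Bit 12: prefix='1' (no match yet)
Bit 13: prefix='11' (no match yet)
Bit 14: prefix='111' -> emit 'h', reset
Bit 15: prefix='0' (no match yet)
Bit 16: prefix='01' -> emit 'o', reset
Bit 17: prefix='1' (no match yet)
Bit 18: prefix='11' (no match yet)

Answer: 11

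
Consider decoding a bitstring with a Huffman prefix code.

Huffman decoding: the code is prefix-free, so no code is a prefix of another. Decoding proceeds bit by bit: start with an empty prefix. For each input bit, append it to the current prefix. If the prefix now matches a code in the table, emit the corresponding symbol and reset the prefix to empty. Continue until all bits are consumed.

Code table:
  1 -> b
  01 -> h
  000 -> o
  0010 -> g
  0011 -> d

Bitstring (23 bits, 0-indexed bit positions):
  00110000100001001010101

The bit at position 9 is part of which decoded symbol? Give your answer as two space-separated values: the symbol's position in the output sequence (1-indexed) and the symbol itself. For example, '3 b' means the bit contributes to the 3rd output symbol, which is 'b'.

Answer: 4 o

Derivation:
Bit 0: prefix='0' (no match yet)
Bit 1: prefix='00' (no match yet)
Bit 2: prefix='001' (no match yet)
Bit 3: prefix='0011' -> emit 'd', reset
Bit 4: prefix='0' (no match yet)
Bit 5: prefix='00' (no match yet)
Bit 6: prefix='000' -> emit 'o', reset
Bit 7: prefix='0' (no match yet)
Bit 8: prefix='01' -> emit 'h', reset
Bit 9: prefix='0' (no match yet)
Bit 10: prefix='00' (no match yet)
Bit 11: prefix='000' -> emit 'o', reset
Bit 12: prefix='0' (no match yet)
Bit 13: prefix='01' -> emit 'h', reset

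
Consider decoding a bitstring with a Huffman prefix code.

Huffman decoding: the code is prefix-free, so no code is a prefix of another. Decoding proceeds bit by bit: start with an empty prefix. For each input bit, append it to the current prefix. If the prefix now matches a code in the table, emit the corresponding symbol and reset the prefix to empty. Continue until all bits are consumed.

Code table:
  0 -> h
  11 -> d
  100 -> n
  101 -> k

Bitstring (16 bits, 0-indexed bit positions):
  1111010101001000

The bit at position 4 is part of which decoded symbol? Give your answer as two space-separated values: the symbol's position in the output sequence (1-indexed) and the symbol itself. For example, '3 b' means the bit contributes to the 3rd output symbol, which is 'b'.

Bit 0: prefix='1' (no match yet)
Bit 1: prefix='11' -> emit 'd', reset
Bit 2: prefix='1' (no match yet)
Bit 3: prefix='11' -> emit 'd', reset
Bit 4: prefix='0' -> emit 'h', reset
Bit 5: prefix='1' (no match yet)
Bit 6: prefix='10' (no match yet)
Bit 7: prefix='101' -> emit 'k', reset
Bit 8: prefix='0' -> emit 'h', reset

Answer: 3 h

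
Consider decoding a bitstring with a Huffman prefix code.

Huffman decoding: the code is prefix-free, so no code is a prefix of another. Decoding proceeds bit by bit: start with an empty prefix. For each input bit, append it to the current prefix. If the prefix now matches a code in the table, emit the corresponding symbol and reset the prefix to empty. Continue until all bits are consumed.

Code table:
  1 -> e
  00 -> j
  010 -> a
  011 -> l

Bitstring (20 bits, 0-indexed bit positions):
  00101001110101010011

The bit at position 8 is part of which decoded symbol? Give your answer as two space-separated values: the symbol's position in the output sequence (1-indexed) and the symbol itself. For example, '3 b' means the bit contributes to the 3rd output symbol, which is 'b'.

Answer: 4 l

Derivation:
Bit 0: prefix='0' (no match yet)
Bit 1: prefix='00' -> emit 'j', reset
Bit 2: prefix='1' -> emit 'e', reset
Bit 3: prefix='0' (no match yet)
Bit 4: prefix='01' (no match yet)
Bit 5: prefix='010' -> emit 'a', reset
Bit 6: prefix='0' (no match yet)
Bit 7: prefix='01' (no match yet)
Bit 8: prefix='011' -> emit 'l', reset
Bit 9: prefix='1' -> emit 'e', reset
Bit 10: prefix='0' (no match yet)
Bit 11: prefix='01' (no match yet)
Bit 12: prefix='010' -> emit 'a', reset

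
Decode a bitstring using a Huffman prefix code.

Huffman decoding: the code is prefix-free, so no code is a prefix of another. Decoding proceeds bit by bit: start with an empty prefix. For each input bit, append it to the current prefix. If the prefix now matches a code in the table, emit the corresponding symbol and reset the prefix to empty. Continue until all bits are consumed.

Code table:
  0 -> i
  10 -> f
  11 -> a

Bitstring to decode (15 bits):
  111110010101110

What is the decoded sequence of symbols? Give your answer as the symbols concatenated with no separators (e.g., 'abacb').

Bit 0: prefix='1' (no match yet)
Bit 1: prefix='11' -> emit 'a', reset
Bit 2: prefix='1' (no match yet)
Bit 3: prefix='11' -> emit 'a', reset
Bit 4: prefix='1' (no match yet)
Bit 5: prefix='10' -> emit 'f', reset
Bit 6: prefix='0' -> emit 'i', reset
Bit 7: prefix='1' (no match yet)
Bit 8: prefix='10' -> emit 'f', reset
Bit 9: prefix='1' (no match yet)
Bit 10: prefix='10' -> emit 'f', reset
Bit 11: prefix='1' (no match yet)
Bit 12: prefix='11' -> emit 'a', reset
Bit 13: prefix='1' (no match yet)
Bit 14: prefix='10' -> emit 'f', reset

Answer: aafiffaf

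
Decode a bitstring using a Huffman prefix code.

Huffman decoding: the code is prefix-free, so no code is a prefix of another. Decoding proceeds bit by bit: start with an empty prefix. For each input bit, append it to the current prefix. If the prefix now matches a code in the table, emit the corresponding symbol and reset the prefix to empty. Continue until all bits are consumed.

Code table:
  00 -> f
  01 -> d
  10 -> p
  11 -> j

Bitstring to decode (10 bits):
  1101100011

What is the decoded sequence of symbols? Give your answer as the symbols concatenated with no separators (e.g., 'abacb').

Bit 0: prefix='1' (no match yet)
Bit 1: prefix='11' -> emit 'j', reset
Bit 2: prefix='0' (no match yet)
Bit 3: prefix='01' -> emit 'd', reset
Bit 4: prefix='1' (no match yet)
Bit 5: prefix='10' -> emit 'p', reset
Bit 6: prefix='0' (no match yet)
Bit 7: prefix='00' -> emit 'f', reset
Bit 8: prefix='1' (no match yet)
Bit 9: prefix='11' -> emit 'j', reset

Answer: jdpfj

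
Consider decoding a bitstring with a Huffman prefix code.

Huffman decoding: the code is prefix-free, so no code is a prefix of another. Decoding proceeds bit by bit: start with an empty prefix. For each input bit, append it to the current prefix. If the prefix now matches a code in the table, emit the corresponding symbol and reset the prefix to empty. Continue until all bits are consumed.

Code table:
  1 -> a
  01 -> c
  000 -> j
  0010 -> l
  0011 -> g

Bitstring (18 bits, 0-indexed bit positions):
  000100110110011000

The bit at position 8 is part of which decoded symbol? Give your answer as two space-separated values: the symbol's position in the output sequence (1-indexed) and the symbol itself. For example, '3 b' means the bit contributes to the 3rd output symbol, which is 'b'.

Bit 0: prefix='0' (no match yet)
Bit 1: prefix='00' (no match yet)
Bit 2: prefix='000' -> emit 'j', reset
Bit 3: prefix='1' -> emit 'a', reset
Bit 4: prefix='0' (no match yet)
Bit 5: prefix='00' (no match yet)
Bit 6: prefix='001' (no match yet)
Bit 7: prefix='0011' -> emit 'g', reset
Bit 8: prefix='0' (no match yet)
Bit 9: prefix='01' -> emit 'c', reset
Bit 10: prefix='1' -> emit 'a', reset
Bit 11: prefix='0' (no match yet)
Bit 12: prefix='00' (no match yet)

Answer: 4 c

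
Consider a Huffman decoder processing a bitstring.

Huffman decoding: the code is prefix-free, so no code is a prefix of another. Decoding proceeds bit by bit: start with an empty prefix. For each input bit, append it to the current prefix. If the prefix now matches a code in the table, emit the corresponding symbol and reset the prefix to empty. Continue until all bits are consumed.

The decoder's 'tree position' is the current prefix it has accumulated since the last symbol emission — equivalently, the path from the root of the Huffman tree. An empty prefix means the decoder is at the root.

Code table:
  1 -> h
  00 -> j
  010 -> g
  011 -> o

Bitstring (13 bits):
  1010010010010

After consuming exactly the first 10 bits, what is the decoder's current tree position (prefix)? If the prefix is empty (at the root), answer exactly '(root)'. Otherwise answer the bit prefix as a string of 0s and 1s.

Bit 0: prefix='1' -> emit 'h', reset
Bit 1: prefix='0' (no match yet)
Bit 2: prefix='01' (no match yet)
Bit 3: prefix='010' -> emit 'g', reset
Bit 4: prefix='0' (no match yet)
Bit 5: prefix='01' (no match yet)
Bit 6: prefix='010' -> emit 'g', reset
Bit 7: prefix='0' (no match yet)
Bit 8: prefix='01' (no match yet)
Bit 9: prefix='010' -> emit 'g', reset

Answer: (root)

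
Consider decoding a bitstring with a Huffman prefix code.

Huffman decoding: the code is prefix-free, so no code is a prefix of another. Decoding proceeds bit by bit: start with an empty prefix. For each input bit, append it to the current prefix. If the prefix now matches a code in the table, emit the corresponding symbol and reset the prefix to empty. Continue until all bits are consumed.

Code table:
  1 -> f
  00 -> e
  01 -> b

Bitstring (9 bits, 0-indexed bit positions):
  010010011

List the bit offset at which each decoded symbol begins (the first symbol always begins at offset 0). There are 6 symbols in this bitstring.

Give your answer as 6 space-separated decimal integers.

Answer: 0 2 4 5 7 8

Derivation:
Bit 0: prefix='0' (no match yet)
Bit 1: prefix='01' -> emit 'b', reset
Bit 2: prefix='0' (no match yet)
Bit 3: prefix='00' -> emit 'e', reset
Bit 4: prefix='1' -> emit 'f', reset
Bit 5: prefix='0' (no match yet)
Bit 6: prefix='00' -> emit 'e', reset
Bit 7: prefix='1' -> emit 'f', reset
Bit 8: prefix='1' -> emit 'f', reset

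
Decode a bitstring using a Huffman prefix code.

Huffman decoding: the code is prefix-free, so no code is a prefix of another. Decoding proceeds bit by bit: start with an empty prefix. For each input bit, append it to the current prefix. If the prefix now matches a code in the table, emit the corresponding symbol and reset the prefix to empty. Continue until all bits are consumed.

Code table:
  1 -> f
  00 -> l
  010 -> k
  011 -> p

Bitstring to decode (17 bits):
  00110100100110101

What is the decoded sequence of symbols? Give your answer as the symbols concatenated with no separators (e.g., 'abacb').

Answer: lffkkpkf

Derivation:
Bit 0: prefix='0' (no match yet)
Bit 1: prefix='00' -> emit 'l', reset
Bit 2: prefix='1' -> emit 'f', reset
Bit 3: prefix='1' -> emit 'f', reset
Bit 4: prefix='0' (no match yet)
Bit 5: prefix='01' (no match yet)
Bit 6: prefix='010' -> emit 'k', reset
Bit 7: prefix='0' (no match yet)
Bit 8: prefix='01' (no match yet)
Bit 9: prefix='010' -> emit 'k', reset
Bit 10: prefix='0' (no match yet)
Bit 11: prefix='01' (no match yet)
Bit 12: prefix='011' -> emit 'p', reset
Bit 13: prefix='0' (no match yet)
Bit 14: prefix='01' (no match yet)
Bit 15: prefix='010' -> emit 'k', reset
Bit 16: prefix='1' -> emit 'f', reset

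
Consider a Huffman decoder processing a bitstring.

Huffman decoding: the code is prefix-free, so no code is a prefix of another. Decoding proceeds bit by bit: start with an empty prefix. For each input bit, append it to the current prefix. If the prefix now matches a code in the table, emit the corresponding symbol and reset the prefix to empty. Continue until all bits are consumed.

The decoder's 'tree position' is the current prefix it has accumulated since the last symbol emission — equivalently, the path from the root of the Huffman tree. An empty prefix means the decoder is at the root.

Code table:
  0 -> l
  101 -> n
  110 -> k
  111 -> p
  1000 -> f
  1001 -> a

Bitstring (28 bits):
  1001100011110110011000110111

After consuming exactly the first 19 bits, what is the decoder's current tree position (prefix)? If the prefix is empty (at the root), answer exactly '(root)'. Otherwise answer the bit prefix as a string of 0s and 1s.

Answer: 1

Derivation:
Bit 0: prefix='1' (no match yet)
Bit 1: prefix='10' (no match yet)
Bit 2: prefix='100' (no match yet)
Bit 3: prefix='1001' -> emit 'a', reset
Bit 4: prefix='1' (no match yet)
Bit 5: prefix='10' (no match yet)
Bit 6: prefix='100' (no match yet)
Bit 7: prefix='1000' -> emit 'f', reset
Bit 8: prefix='1' (no match yet)
Bit 9: prefix='11' (no match yet)
Bit 10: prefix='111' -> emit 'p', reset
Bit 11: prefix='1' (no match yet)
Bit 12: prefix='10' (no match yet)
Bit 13: prefix='101' -> emit 'n', reset
Bit 14: prefix='1' (no match yet)
Bit 15: prefix='10' (no match yet)
Bit 16: prefix='100' (no match yet)
Bit 17: prefix='1001' -> emit 'a', reset
Bit 18: prefix='1' (no match yet)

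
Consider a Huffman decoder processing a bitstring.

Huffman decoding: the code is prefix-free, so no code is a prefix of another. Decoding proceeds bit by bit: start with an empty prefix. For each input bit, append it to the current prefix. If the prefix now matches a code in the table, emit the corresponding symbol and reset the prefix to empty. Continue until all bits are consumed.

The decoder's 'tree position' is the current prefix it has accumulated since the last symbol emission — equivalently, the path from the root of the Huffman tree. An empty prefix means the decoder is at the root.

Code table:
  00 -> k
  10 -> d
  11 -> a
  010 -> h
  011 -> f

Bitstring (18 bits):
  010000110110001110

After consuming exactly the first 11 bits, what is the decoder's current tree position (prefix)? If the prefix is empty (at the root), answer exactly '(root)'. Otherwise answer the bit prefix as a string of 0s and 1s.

Bit 0: prefix='0' (no match yet)
Bit 1: prefix='01' (no match yet)
Bit 2: prefix='010' -> emit 'h', reset
Bit 3: prefix='0' (no match yet)
Bit 4: prefix='00' -> emit 'k', reset
Bit 5: prefix='0' (no match yet)
Bit 6: prefix='01' (no match yet)
Bit 7: prefix='011' -> emit 'f', reset
Bit 8: prefix='0' (no match yet)
Bit 9: prefix='01' (no match yet)
Bit 10: prefix='011' -> emit 'f', reset

Answer: (root)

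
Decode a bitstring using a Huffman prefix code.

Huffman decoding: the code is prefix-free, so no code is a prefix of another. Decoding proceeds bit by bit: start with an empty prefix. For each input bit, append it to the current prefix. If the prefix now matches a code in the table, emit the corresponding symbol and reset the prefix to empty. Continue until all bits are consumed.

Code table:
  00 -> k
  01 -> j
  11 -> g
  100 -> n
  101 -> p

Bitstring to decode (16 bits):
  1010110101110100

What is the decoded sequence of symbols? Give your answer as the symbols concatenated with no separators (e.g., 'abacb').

Answer: pjpjgjk

Derivation:
Bit 0: prefix='1' (no match yet)
Bit 1: prefix='10' (no match yet)
Bit 2: prefix='101' -> emit 'p', reset
Bit 3: prefix='0' (no match yet)
Bit 4: prefix='01' -> emit 'j', reset
Bit 5: prefix='1' (no match yet)
Bit 6: prefix='10' (no match yet)
Bit 7: prefix='101' -> emit 'p', reset
Bit 8: prefix='0' (no match yet)
Bit 9: prefix='01' -> emit 'j', reset
Bit 10: prefix='1' (no match yet)
Bit 11: prefix='11' -> emit 'g', reset
Bit 12: prefix='0' (no match yet)
Bit 13: prefix='01' -> emit 'j', reset
Bit 14: prefix='0' (no match yet)
Bit 15: prefix='00' -> emit 'k', reset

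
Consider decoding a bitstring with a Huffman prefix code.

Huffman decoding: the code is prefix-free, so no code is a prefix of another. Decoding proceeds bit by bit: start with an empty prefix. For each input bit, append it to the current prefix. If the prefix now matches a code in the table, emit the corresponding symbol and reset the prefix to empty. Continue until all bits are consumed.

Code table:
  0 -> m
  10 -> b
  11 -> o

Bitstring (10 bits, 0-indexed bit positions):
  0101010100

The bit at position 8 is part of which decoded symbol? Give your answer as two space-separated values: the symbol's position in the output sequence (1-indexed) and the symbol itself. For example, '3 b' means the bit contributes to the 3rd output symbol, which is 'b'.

Bit 0: prefix='0' -> emit 'm', reset
Bit 1: prefix='1' (no match yet)
Bit 2: prefix='10' -> emit 'b', reset
Bit 3: prefix='1' (no match yet)
Bit 4: prefix='10' -> emit 'b', reset
Bit 5: prefix='1' (no match yet)
Bit 6: prefix='10' -> emit 'b', reset
Bit 7: prefix='1' (no match yet)
Bit 8: prefix='10' -> emit 'b', reset
Bit 9: prefix='0' -> emit 'm', reset

Answer: 5 b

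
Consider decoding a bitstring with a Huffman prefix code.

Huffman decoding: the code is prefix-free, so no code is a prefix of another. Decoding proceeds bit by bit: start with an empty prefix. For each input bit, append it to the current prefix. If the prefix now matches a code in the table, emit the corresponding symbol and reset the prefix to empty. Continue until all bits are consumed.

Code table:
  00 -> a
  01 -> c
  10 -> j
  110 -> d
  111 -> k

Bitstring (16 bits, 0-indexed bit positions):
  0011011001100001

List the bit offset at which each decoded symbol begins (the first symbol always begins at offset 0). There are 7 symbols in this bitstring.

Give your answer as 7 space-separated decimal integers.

Answer: 0 2 5 8 10 12 14

Derivation:
Bit 0: prefix='0' (no match yet)
Bit 1: prefix='00' -> emit 'a', reset
Bit 2: prefix='1' (no match yet)
Bit 3: prefix='11' (no match yet)
Bit 4: prefix='110' -> emit 'd', reset
Bit 5: prefix='1' (no match yet)
Bit 6: prefix='11' (no match yet)
Bit 7: prefix='110' -> emit 'd', reset
Bit 8: prefix='0' (no match yet)
Bit 9: prefix='01' -> emit 'c', reset
Bit 10: prefix='1' (no match yet)
Bit 11: prefix='10' -> emit 'j', reset
Bit 12: prefix='0' (no match yet)
Bit 13: prefix='00' -> emit 'a', reset
Bit 14: prefix='0' (no match yet)
Bit 15: prefix='01' -> emit 'c', reset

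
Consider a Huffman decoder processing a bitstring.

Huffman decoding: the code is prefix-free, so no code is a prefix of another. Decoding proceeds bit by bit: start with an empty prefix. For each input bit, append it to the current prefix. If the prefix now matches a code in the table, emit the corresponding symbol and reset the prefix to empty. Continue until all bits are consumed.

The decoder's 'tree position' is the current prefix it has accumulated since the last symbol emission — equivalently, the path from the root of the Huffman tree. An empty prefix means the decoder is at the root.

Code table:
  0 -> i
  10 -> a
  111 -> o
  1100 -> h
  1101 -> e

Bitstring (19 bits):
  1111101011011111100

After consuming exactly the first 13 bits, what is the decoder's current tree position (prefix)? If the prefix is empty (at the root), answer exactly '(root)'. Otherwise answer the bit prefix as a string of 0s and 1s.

Answer: 1

Derivation:
Bit 0: prefix='1' (no match yet)
Bit 1: prefix='11' (no match yet)
Bit 2: prefix='111' -> emit 'o', reset
Bit 3: prefix='1' (no match yet)
Bit 4: prefix='11' (no match yet)
Bit 5: prefix='110' (no match yet)
Bit 6: prefix='1101' -> emit 'e', reset
Bit 7: prefix='0' -> emit 'i', reset
Bit 8: prefix='1' (no match yet)
Bit 9: prefix='11' (no match yet)
Bit 10: prefix='110' (no match yet)
Bit 11: prefix='1101' -> emit 'e', reset
Bit 12: prefix='1' (no match yet)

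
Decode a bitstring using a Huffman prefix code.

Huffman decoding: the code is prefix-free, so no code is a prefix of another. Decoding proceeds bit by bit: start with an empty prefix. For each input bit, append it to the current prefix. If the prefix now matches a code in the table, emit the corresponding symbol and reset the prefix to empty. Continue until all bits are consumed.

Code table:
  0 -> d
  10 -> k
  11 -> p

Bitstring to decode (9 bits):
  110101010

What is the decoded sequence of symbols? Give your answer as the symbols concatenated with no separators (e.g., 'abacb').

Bit 0: prefix='1' (no match yet)
Bit 1: prefix='11' -> emit 'p', reset
Bit 2: prefix='0' -> emit 'd', reset
Bit 3: prefix='1' (no match yet)
Bit 4: prefix='10' -> emit 'k', reset
Bit 5: prefix='1' (no match yet)
Bit 6: prefix='10' -> emit 'k', reset
Bit 7: prefix='1' (no match yet)
Bit 8: prefix='10' -> emit 'k', reset

Answer: pdkkk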